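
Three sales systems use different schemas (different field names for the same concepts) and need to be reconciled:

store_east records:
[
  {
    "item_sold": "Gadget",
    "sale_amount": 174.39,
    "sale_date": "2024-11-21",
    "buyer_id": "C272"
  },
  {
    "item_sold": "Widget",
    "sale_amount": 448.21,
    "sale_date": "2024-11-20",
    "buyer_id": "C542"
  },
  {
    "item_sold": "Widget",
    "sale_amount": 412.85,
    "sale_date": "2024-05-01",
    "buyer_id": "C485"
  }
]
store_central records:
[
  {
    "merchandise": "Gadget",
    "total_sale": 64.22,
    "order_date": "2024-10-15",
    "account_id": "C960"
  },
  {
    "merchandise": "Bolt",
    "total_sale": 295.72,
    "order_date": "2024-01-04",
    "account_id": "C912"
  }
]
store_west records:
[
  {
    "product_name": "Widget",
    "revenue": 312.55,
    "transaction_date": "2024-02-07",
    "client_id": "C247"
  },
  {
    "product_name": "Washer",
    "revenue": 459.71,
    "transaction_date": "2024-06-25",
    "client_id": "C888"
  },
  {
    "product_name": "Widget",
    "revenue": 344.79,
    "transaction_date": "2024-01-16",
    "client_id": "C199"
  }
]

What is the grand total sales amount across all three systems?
2512.44

Schema reconciliation - all amount fields map to sale amount:

store_east (sale_amount): 1035.45
store_central (total_sale): 359.94
store_west (revenue): 1117.05

Grand total: 2512.44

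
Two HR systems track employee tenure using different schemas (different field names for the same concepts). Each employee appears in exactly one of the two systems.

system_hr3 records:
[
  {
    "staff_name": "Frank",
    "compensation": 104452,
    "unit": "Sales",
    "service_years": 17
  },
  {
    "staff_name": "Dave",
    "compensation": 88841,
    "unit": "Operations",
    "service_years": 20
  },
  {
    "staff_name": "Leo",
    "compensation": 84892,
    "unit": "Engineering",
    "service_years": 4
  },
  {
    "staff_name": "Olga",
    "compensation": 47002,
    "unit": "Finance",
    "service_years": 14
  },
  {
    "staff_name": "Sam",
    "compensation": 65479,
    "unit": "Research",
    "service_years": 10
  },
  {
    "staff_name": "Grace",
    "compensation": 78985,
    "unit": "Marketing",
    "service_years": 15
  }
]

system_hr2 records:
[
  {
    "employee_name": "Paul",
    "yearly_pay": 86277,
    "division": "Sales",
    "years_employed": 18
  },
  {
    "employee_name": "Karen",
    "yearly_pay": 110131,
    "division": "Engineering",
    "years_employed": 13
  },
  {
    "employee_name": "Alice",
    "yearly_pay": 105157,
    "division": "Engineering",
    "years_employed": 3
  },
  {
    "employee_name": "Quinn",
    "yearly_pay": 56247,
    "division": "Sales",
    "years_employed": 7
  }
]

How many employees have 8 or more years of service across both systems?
7

Reconcile schemas: "service_years" (system_hr3) = "years_employed" (system_hr2) = years of service

From system_hr3: 5 employees with >= 8 years
From system_hr2: 2 employees with >= 8 years

Total: 5 + 2 = 7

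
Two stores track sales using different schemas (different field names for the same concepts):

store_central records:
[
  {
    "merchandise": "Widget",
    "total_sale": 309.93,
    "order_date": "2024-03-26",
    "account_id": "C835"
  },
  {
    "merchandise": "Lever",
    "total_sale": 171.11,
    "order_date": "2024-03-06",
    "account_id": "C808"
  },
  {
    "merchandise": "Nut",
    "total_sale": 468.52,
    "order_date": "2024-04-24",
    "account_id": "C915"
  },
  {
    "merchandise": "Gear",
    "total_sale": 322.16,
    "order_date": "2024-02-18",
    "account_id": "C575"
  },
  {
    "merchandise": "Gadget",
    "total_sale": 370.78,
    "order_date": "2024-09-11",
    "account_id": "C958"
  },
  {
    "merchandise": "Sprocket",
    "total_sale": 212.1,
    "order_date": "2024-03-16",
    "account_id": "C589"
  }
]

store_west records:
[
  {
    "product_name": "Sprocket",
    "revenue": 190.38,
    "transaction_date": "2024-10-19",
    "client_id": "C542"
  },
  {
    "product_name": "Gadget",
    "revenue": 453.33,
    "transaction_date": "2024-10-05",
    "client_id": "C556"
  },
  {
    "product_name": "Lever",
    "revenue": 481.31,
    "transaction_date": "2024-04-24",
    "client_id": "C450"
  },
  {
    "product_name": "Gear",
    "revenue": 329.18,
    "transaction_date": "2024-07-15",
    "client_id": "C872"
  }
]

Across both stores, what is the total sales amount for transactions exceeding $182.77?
3137.69

Schema mapping: "total_sale" (store_central) = "revenue" (store_west) = sale amount

Sum of sales > $182.77 in store_central: 1683.49
Sum of sales > $182.77 in store_west: 1454.2

Total: 1683.49 + 1454.2 = 3137.69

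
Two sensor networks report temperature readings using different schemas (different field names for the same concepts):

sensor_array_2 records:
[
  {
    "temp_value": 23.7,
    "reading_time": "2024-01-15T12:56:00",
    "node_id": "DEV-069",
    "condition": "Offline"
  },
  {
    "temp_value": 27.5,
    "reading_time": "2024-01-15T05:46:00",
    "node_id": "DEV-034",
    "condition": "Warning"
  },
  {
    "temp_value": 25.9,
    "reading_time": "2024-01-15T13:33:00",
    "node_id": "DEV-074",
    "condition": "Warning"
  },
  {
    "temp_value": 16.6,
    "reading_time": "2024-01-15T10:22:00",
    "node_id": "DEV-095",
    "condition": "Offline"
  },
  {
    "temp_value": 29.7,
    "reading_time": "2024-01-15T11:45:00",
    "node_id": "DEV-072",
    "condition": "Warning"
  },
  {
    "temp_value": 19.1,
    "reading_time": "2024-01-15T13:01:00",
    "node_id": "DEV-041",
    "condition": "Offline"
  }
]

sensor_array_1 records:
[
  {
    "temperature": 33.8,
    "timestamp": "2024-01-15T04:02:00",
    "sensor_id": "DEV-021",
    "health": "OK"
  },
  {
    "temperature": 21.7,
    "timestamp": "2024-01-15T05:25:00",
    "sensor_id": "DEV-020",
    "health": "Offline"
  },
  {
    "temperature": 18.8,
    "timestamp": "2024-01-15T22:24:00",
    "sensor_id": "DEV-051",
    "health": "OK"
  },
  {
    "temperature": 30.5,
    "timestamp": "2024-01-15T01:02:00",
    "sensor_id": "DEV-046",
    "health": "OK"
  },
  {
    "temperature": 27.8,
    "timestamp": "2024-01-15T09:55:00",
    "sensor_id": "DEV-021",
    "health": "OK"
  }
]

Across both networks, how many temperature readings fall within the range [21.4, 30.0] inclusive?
6

Schema mapping: "temp_value" (sensor_array_2) = "temperature" (sensor_array_1) = temperature

Readings in [21.4, 30.0] from sensor_array_2: 4
Readings in [21.4, 30.0] from sensor_array_1: 2

Total count: 4 + 2 = 6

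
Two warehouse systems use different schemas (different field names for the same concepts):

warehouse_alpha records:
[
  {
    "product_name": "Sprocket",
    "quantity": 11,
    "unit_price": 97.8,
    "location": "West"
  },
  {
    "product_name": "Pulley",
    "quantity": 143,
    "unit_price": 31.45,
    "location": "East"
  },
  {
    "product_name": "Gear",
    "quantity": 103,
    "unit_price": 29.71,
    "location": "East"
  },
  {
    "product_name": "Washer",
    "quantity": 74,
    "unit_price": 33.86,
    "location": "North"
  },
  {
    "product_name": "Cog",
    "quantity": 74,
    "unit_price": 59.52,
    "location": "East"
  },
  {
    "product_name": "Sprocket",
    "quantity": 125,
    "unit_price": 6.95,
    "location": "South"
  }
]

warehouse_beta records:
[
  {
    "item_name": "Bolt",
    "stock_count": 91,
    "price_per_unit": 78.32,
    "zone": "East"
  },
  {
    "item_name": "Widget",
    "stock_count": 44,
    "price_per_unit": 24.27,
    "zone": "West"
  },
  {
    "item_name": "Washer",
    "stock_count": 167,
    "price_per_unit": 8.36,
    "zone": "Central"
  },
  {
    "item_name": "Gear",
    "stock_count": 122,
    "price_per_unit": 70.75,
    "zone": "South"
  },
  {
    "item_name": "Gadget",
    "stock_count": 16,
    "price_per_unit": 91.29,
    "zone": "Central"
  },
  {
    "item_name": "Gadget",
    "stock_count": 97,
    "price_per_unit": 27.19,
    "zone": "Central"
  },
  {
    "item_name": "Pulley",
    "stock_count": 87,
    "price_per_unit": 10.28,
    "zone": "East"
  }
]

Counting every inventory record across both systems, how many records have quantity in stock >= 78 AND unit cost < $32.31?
6

Schema mappings:
- "quantity" (warehouse_alpha) = "stock_count" (warehouse_beta) = quantity
- "unit_price" (warehouse_alpha) = "price_per_unit" (warehouse_beta) = unit cost

Records meeting both conditions in warehouse_alpha: 3
Records meeting both conditions in warehouse_beta: 3

Total: 3 + 3 = 6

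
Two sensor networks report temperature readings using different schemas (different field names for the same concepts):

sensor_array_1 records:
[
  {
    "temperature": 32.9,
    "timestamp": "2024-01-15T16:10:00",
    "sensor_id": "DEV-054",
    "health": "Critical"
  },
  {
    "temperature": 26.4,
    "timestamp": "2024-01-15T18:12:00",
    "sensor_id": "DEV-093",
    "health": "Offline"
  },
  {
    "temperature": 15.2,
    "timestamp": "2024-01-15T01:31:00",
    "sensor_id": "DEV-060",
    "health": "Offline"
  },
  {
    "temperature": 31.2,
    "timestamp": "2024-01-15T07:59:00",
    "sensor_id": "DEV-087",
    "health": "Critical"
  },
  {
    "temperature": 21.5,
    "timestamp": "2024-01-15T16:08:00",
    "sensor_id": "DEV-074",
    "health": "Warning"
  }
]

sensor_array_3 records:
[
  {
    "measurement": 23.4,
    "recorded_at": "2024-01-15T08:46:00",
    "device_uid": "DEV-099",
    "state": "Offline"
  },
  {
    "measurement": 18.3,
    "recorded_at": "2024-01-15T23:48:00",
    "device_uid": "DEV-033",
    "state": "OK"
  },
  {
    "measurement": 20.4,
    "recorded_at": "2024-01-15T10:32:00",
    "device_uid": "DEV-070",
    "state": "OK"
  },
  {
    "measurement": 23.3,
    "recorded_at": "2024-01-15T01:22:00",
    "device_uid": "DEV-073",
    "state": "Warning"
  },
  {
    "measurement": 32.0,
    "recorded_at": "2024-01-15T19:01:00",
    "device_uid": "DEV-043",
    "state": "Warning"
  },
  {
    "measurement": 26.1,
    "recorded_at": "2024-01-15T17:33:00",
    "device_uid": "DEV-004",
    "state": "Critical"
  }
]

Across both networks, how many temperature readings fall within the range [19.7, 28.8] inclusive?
6

Schema mapping: "temperature" (sensor_array_1) = "measurement" (sensor_array_3) = temperature

Readings in [19.7, 28.8] from sensor_array_1: 2
Readings in [19.7, 28.8] from sensor_array_3: 4

Total count: 2 + 4 = 6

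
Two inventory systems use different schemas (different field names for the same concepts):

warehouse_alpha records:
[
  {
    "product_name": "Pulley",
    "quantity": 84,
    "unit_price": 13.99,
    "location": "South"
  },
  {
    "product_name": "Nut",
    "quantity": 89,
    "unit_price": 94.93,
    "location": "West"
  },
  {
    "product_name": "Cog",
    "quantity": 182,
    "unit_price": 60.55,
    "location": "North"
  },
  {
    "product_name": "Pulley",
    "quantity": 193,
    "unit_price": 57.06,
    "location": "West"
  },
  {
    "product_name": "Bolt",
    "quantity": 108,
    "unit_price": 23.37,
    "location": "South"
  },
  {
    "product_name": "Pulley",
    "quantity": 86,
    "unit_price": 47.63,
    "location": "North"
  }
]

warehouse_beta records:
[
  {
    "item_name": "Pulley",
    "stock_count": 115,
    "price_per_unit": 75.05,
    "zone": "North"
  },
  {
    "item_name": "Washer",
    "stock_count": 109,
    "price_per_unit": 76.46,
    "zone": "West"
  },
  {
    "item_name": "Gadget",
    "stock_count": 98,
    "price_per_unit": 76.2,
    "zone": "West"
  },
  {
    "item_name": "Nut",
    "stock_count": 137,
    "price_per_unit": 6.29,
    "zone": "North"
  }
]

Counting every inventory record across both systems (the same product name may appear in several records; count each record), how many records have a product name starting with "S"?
0

Schema mapping: "product_name" (warehouse_alpha) = "item_name" (warehouse_beta) = product name

Records with product name starting with "S" in warehouse_alpha: 0
Records with product name starting with "S" in warehouse_beta: 0

Total: 0 + 0 = 0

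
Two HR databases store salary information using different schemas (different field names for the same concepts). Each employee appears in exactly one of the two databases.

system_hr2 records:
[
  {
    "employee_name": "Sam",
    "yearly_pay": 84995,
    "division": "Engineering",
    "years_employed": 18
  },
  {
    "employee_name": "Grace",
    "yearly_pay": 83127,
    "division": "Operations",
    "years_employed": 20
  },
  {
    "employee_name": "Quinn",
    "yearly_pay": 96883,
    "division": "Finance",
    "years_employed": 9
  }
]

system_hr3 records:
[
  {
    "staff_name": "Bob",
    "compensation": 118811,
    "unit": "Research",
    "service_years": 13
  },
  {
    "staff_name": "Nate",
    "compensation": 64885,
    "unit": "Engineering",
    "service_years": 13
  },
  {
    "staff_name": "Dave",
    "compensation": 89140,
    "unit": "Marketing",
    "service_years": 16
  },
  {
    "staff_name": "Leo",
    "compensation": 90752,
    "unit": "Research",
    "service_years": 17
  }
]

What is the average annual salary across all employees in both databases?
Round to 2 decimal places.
89799.00

Schema mapping: "yearly_pay" (system_hr2) = "compensation" (system_hr3) = annual salary

All salaries: [84995, 83127, 96883, 118811, 64885, 89140, 90752]
Sum: 628593
Count: 7
Average: 628593 / 7 = 89799.00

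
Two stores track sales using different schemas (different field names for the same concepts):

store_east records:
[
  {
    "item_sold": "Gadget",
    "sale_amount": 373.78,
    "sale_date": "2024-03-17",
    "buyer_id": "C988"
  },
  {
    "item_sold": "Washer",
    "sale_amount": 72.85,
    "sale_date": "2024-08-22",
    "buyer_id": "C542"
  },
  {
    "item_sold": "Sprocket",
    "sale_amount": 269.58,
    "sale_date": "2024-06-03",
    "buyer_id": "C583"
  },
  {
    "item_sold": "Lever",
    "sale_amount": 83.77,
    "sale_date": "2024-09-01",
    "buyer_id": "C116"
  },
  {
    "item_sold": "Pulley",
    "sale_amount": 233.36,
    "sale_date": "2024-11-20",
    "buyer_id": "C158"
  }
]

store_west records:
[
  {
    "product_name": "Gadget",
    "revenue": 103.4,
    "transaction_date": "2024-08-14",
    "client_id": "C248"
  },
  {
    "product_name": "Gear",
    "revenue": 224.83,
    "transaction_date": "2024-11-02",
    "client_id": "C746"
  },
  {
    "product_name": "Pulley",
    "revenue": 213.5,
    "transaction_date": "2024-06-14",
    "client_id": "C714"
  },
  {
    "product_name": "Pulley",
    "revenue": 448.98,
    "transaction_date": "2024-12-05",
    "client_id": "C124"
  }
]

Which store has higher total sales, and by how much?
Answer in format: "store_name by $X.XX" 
store_east by $42.63

Schema mapping: "sale_amount" (store_east) = "revenue" (store_west) = sale amount

Total for store_east: 1033.34
Total for store_west: 990.71

Difference: |1033.34 - 990.71| = 42.63
store_east has higher sales by $42.63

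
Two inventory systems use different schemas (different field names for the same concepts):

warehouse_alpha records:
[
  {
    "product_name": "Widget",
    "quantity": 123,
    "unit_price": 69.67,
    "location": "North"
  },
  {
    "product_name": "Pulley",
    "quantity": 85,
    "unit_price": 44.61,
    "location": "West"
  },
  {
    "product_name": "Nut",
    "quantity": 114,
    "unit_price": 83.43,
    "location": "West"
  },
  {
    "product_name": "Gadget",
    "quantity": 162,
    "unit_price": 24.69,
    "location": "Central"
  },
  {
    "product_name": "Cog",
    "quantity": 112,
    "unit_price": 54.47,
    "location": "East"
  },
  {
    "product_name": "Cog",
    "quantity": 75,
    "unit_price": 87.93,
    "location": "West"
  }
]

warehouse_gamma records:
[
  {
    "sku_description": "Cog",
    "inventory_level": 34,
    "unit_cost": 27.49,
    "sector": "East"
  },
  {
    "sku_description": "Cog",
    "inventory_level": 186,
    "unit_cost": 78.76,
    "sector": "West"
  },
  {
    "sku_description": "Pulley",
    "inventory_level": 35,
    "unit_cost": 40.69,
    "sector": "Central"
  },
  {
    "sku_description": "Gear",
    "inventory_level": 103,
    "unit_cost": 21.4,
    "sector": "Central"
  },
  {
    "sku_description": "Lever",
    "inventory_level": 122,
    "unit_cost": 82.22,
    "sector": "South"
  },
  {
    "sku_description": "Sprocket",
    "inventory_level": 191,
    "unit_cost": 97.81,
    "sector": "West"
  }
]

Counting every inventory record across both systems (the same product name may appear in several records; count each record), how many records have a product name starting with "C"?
4

Schema mapping: "product_name" (warehouse_alpha) = "sku_description" (warehouse_gamma) = product name

Records with product name starting with "C" in warehouse_alpha: 2
Records with product name starting with "C" in warehouse_gamma: 2

Total: 2 + 2 = 4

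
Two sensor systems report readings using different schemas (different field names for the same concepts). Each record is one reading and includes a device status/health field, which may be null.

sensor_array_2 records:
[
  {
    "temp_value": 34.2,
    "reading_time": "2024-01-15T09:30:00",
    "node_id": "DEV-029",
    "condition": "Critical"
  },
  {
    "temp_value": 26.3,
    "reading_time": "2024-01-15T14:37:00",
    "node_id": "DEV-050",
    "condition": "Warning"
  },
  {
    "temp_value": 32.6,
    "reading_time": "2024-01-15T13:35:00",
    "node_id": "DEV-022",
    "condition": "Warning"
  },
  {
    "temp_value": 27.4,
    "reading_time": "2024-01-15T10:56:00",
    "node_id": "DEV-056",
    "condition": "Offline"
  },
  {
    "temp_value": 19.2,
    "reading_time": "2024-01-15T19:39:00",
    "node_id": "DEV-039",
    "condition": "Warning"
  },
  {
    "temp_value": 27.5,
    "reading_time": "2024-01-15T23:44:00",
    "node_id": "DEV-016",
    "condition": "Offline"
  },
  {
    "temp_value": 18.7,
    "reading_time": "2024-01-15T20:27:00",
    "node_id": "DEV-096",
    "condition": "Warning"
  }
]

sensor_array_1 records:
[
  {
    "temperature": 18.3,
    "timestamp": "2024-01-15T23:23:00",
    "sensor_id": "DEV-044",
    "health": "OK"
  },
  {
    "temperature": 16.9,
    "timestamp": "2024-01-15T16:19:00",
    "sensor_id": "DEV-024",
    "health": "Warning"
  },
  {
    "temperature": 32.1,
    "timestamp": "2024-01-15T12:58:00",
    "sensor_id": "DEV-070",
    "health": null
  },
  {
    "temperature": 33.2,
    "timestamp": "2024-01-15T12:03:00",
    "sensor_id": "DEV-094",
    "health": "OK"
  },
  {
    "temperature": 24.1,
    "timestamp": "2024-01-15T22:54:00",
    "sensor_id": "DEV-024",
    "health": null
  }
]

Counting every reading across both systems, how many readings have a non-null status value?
10

Schema mapping: "condition" (sensor_array_2) = "health" (sensor_array_1) = status

Non-null in sensor_array_2: 7
Non-null in sensor_array_1: 3

Total non-null: 7 + 3 = 10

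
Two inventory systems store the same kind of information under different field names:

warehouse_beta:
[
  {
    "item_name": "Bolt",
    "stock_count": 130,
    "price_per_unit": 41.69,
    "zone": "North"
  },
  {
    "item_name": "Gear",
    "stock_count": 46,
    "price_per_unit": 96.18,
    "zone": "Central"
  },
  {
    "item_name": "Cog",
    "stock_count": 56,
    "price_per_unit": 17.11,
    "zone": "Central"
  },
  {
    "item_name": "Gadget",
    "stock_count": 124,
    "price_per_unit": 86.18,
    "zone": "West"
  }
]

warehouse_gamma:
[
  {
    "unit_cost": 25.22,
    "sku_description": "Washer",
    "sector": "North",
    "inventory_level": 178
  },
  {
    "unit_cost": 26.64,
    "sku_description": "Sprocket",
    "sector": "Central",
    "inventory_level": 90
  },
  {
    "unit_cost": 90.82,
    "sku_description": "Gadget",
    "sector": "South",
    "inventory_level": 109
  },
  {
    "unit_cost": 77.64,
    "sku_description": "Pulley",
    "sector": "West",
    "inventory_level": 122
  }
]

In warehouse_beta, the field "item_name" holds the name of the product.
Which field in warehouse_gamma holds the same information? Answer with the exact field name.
sku_description

In warehouse_beta, "item_name" holds the name of the product.
The fields in warehouse_gamma are: "unit_cost", "sku_description", "sector", "inventory_level".
"sku_description" is the match: the name refers to the same concept and its values are product-name strings (e.g. 'Gadget', 'Pulley').
The other fields ("unit_cost", "sector", "inventory_level") hold different kinds of data.

So "item_name" in warehouse_beta corresponds to "sku_description" in warehouse_gamma.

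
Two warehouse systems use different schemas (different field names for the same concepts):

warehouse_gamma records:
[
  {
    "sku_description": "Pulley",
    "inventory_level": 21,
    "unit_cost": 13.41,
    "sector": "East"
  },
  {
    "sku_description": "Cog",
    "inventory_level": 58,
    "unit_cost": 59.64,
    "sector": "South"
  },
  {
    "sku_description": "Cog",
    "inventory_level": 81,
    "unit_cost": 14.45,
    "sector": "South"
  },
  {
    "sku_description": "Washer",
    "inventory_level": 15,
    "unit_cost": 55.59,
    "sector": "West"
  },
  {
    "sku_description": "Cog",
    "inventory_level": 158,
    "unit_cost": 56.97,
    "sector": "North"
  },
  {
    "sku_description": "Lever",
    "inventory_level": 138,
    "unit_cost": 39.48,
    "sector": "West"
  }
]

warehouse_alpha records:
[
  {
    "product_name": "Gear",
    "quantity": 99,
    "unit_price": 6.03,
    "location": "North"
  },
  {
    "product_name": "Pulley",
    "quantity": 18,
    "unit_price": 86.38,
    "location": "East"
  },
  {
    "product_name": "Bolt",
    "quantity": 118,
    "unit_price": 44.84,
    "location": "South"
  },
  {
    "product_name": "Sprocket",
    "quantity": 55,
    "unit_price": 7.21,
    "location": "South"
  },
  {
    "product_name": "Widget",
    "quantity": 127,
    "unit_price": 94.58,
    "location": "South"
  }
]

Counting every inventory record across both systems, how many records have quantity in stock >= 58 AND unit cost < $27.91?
2

Schema mappings:
- "inventory_level" (warehouse_gamma) = "quantity" (warehouse_alpha) = quantity
- "unit_cost" (warehouse_gamma) = "unit_price" (warehouse_alpha) = unit cost

Records meeting both conditions in warehouse_gamma: 1
Records meeting both conditions in warehouse_alpha: 1

Total: 1 + 1 = 2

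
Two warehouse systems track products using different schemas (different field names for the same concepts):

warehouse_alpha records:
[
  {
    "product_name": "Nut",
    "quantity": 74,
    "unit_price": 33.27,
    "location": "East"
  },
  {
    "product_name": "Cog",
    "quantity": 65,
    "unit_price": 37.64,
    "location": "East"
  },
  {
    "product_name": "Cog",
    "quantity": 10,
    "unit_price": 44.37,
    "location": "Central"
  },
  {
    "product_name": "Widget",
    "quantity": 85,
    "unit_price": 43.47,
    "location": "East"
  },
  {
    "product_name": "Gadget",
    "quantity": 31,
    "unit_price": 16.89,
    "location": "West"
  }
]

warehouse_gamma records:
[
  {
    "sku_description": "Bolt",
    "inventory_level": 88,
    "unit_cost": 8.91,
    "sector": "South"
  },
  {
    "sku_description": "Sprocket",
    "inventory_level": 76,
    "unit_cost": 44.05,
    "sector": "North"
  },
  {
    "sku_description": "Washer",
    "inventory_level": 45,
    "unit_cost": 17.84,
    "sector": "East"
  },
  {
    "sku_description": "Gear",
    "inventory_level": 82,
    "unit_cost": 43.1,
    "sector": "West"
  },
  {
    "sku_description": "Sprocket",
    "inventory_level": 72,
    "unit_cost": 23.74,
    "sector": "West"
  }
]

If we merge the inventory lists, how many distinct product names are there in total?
8

Schema mapping: "product_name" (warehouse_alpha) = "sku_description" (warehouse_gamma) = product name

Products in warehouse_alpha: ['Cog', 'Gadget', 'Nut', 'Widget']
Products in warehouse_gamma: ['Bolt', 'Gear', 'Sprocket', 'Washer']

Union (unique products): ['Bolt', 'Cog', 'Gadget', 'Gear', 'Nut', 'Sprocket', 'Washer', 'Widget']
Count: 8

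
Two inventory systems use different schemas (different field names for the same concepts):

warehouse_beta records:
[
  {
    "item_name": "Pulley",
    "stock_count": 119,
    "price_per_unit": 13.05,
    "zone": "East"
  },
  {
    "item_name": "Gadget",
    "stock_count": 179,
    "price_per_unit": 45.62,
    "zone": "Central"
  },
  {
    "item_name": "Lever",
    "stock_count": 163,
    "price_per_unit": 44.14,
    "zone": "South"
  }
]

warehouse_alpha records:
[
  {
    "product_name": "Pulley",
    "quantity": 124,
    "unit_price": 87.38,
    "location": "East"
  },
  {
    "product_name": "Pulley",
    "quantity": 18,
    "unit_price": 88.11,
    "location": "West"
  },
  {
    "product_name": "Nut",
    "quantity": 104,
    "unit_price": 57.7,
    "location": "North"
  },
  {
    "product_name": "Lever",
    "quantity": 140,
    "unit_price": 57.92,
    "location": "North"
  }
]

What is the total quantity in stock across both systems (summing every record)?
847

To reconcile these schemas, identify the field holding the quantity in stock in each system:
1. In warehouse_beta it is "stock_count"
2. In warehouse_alpha it is "quantity"

From warehouse_beta: 119 + 179 + 163 = 461
From warehouse_alpha: 124 + 18 + 104 + 140 = 386

Total: 461 + 386 = 847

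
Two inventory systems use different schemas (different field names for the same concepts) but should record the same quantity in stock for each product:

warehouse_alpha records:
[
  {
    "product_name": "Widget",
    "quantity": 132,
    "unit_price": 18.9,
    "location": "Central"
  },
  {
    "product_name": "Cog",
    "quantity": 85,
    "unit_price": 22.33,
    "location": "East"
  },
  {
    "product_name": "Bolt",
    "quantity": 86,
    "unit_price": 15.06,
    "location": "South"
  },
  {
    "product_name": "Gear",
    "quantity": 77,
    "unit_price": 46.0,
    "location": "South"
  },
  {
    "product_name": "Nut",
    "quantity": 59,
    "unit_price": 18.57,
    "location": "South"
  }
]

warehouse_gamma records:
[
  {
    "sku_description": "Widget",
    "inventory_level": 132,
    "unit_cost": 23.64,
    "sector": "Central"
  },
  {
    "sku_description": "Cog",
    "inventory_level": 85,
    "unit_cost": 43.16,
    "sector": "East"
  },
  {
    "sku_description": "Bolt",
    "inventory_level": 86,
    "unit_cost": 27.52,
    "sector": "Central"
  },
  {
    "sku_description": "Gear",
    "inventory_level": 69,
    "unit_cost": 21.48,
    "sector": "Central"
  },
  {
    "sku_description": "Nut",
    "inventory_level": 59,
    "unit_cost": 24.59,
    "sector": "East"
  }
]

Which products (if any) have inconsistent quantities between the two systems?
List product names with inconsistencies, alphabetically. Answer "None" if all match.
Gear

Schema mappings:
- "product_name" (warehouse_alpha) = "sku_description" (warehouse_gamma) = product name
- "quantity" (warehouse_alpha) = "inventory_level" (warehouse_gamma) = quantity

Comparison:
  Widget: 132 vs 132 - MATCH
  Cog: 85 vs 85 - MATCH
  Bolt: 86 vs 86 - MATCH
  Gear: 77 vs 69 - MISMATCH
  Nut: 59 vs 59 - MATCH

Products with inconsistencies: Gear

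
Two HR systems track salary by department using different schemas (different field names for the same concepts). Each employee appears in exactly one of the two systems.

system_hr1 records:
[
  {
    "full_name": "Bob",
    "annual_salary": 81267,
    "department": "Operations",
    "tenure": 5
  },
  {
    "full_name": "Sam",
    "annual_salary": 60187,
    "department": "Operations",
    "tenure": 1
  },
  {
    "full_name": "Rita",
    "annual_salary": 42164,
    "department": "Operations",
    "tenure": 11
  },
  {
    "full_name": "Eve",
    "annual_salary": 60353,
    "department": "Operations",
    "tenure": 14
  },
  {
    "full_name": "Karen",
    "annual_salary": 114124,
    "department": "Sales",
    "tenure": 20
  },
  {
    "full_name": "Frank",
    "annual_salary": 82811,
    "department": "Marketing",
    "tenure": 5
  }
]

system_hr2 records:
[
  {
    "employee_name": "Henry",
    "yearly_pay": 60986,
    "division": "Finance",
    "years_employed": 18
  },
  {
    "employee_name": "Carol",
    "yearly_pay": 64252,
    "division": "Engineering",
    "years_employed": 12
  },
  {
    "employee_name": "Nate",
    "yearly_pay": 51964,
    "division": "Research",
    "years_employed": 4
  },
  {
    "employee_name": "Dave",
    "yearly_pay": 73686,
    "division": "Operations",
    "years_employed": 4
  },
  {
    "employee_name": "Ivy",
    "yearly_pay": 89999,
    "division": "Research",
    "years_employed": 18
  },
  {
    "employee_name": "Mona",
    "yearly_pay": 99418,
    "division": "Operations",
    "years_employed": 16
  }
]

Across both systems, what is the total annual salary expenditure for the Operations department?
417075

Schema mappings:
- "department" (system_hr1) = "division" (system_hr2) = department
- "annual_salary" (system_hr1) = "yearly_pay" (system_hr2) = salary

Operations salaries from system_hr1: 243971
Operations salaries from system_hr2: 173104

Total: 243971 + 173104 = 417075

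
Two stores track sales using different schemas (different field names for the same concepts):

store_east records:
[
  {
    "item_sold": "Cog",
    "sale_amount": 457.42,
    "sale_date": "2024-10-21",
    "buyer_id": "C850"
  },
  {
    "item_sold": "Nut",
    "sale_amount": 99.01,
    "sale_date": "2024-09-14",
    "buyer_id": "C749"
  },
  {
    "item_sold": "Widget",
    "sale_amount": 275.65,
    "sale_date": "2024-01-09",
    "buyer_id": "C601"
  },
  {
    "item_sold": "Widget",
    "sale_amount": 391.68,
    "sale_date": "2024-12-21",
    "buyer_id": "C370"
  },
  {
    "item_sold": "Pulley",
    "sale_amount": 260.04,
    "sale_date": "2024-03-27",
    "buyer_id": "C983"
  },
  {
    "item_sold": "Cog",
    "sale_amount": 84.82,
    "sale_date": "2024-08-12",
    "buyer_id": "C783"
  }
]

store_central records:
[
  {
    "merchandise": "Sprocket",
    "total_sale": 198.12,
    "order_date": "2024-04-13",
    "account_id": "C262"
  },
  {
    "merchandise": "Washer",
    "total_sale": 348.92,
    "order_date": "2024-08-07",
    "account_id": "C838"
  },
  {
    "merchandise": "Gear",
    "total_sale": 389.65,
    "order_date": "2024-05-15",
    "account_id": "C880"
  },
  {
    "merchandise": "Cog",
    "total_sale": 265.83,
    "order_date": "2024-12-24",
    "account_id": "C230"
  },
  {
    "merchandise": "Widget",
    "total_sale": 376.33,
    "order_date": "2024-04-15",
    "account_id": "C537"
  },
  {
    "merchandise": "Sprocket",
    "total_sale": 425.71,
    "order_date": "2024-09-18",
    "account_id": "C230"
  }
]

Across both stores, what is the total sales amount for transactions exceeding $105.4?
3389.35

Schema mapping: "sale_amount" (store_east) = "total_sale" (store_central) = sale amount

Sum of sales > $105.4 in store_east: 1384.79
Sum of sales > $105.4 in store_central: 2004.56

Total: 1384.79 + 2004.56 = 3389.35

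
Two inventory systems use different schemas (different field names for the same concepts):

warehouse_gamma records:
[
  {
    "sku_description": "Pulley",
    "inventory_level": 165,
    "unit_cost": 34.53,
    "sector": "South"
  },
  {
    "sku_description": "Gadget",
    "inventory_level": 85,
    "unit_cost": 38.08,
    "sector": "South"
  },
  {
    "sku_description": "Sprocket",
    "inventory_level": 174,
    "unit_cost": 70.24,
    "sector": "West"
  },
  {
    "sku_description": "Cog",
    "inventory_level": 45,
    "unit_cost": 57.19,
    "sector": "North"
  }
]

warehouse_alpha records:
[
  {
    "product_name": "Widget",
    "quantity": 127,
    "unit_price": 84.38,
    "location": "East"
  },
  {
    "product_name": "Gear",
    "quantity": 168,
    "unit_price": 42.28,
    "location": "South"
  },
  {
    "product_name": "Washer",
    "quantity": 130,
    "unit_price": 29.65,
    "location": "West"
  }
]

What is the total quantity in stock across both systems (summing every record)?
894

To reconcile these schemas, identify the field holding the quantity in stock in each system:
1. In warehouse_gamma it is "inventory_level"
2. In warehouse_alpha it is "quantity"

From warehouse_gamma: 165 + 85 + 174 + 45 = 469
From warehouse_alpha: 127 + 168 + 130 = 425

Total: 469 + 425 = 894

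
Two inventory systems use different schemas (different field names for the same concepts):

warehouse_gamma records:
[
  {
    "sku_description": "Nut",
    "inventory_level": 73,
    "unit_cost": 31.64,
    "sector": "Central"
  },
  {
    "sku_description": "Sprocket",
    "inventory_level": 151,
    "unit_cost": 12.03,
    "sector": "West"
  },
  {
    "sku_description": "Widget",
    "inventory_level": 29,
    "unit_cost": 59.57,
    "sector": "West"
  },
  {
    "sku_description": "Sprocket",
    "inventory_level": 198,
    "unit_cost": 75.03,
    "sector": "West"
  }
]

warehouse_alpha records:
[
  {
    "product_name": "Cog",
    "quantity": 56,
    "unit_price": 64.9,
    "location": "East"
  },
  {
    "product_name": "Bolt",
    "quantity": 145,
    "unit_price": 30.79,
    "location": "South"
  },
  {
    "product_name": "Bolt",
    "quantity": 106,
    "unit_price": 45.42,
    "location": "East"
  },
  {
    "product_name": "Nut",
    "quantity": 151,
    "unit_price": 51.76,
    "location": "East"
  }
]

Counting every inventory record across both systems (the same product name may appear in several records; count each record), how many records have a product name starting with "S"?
2

Schema mapping: "sku_description" (warehouse_gamma) = "product_name" (warehouse_alpha) = product name

Records with product name starting with "S" in warehouse_gamma: 2
Records with product name starting with "S" in warehouse_alpha: 0

Total: 2 + 0 = 2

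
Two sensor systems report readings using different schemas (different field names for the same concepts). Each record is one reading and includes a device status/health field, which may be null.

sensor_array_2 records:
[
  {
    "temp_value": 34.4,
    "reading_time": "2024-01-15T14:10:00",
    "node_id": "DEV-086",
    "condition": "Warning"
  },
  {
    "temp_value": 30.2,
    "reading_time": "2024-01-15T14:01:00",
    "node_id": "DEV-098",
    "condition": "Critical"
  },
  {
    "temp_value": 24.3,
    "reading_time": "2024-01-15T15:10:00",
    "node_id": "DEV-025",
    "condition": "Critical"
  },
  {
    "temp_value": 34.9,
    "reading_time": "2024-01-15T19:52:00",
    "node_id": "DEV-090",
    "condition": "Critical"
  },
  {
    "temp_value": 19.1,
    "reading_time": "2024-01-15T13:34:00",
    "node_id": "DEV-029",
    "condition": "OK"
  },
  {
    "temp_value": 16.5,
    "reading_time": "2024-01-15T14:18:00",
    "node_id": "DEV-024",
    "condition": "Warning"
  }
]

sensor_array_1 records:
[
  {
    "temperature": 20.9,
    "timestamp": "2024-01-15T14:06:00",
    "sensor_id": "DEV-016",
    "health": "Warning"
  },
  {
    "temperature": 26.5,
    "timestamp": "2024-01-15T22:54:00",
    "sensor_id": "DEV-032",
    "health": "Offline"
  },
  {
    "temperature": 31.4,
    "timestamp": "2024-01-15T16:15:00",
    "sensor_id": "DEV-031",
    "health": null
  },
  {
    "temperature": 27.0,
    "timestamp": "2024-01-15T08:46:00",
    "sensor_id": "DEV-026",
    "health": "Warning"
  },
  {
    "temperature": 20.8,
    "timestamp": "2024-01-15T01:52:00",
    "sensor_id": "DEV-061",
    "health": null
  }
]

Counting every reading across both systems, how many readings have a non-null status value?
9

Schema mapping: "condition" (sensor_array_2) = "health" (sensor_array_1) = status

Non-null in sensor_array_2: 6
Non-null in sensor_array_1: 3

Total non-null: 6 + 3 = 9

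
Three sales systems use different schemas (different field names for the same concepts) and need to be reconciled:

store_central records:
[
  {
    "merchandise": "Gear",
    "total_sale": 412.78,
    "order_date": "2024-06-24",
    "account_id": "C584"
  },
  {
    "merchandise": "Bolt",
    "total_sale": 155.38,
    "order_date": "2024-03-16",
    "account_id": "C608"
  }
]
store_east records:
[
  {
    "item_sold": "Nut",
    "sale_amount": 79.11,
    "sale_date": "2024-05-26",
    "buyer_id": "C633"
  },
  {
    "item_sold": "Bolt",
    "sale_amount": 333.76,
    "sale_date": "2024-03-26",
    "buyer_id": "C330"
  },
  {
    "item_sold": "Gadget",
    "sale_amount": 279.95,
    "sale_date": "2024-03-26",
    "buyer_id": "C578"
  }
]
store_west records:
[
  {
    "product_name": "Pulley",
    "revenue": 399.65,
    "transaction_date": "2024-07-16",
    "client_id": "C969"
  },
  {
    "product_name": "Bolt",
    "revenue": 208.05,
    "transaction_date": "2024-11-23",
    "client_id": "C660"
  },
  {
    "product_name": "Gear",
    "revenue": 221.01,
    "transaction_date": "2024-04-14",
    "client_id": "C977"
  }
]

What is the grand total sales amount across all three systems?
2089.69

Schema reconciliation - all amount fields map to sale amount:

store_central (total_sale): 568.16
store_east (sale_amount): 692.82
store_west (revenue): 828.71

Grand total: 2089.69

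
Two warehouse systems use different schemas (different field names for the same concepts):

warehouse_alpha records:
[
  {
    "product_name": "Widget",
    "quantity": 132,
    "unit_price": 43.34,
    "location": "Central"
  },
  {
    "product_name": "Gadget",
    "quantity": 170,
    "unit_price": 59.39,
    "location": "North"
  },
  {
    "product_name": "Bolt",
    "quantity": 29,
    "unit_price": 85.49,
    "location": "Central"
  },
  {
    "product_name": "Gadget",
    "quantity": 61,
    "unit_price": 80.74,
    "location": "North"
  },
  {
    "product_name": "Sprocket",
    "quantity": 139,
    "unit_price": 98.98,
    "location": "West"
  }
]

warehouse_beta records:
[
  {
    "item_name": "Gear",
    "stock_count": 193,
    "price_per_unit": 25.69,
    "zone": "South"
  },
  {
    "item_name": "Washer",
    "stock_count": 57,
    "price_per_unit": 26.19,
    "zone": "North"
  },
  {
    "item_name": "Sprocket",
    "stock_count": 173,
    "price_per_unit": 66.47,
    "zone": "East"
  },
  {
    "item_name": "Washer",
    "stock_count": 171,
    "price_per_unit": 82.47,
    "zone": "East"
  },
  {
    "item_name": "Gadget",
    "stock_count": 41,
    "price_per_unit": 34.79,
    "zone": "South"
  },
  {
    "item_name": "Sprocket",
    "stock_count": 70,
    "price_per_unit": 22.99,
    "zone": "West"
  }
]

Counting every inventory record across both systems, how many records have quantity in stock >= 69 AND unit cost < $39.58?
2

Schema mappings:
- "quantity" (warehouse_alpha) = "stock_count" (warehouse_beta) = quantity
- "unit_price" (warehouse_alpha) = "price_per_unit" (warehouse_beta) = unit cost

Records meeting both conditions in warehouse_alpha: 0
Records meeting both conditions in warehouse_beta: 2

Total: 0 + 2 = 2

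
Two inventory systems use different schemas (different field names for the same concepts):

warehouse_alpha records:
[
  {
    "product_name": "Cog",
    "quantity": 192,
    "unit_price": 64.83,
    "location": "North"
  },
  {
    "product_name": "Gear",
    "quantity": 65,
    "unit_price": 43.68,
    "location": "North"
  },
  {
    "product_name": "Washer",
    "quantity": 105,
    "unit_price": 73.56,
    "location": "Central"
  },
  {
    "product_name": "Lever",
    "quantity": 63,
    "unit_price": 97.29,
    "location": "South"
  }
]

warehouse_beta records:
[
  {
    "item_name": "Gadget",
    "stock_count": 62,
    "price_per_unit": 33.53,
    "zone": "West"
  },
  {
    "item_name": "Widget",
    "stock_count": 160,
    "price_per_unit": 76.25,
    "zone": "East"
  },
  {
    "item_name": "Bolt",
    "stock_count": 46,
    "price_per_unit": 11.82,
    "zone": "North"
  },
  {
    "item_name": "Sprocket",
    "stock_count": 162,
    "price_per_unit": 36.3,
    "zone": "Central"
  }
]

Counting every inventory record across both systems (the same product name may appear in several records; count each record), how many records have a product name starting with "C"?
1

Schema mapping: "product_name" (warehouse_alpha) = "item_name" (warehouse_beta) = product name

Records with product name starting with "C" in warehouse_alpha: 1
Records with product name starting with "C" in warehouse_beta: 0

Total: 1 + 0 = 1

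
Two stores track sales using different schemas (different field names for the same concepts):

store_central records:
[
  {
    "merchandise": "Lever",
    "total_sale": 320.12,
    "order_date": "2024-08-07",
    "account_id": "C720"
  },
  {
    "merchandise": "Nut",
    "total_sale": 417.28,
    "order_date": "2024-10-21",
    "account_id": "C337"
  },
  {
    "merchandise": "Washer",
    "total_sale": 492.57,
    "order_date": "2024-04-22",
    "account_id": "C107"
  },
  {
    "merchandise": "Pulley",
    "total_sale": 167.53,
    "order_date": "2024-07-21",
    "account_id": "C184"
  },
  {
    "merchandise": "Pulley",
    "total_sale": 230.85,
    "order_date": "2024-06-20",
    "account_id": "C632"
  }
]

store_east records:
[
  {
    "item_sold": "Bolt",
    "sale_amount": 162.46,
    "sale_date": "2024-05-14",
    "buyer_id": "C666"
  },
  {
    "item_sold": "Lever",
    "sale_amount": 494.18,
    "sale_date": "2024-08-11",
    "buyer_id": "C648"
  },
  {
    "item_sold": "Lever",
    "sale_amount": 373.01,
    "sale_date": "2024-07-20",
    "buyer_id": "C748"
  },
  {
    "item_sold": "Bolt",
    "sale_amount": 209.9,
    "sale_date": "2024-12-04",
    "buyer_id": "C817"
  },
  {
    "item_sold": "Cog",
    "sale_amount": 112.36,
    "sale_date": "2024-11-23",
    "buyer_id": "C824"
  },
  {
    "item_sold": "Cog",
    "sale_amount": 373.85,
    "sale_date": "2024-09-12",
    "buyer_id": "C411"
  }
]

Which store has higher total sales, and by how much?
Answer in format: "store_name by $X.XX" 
store_east by $97.41

Schema mapping: "total_sale" (store_central) = "sale_amount" (store_east) = sale amount

Total for store_central: 1628.35
Total for store_east: 1725.76

Difference: |1628.35 - 1725.76| = 97.41
store_east has higher sales by $97.41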